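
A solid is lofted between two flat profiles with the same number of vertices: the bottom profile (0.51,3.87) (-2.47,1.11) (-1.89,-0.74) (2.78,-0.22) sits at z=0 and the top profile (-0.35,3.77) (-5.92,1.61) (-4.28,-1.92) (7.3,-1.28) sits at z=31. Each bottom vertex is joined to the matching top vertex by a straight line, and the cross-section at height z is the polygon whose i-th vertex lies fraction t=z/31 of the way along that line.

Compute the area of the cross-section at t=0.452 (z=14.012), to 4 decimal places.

Cross-section at t=0.452: each vertex is (1-t)·p0[i] + t·p1[i].
  v1: (1-0.452)·(0.51,3.87) + 0.452·(-0.35,3.77) = (0.1213,3.8248)
  v2: (1-0.452)·(-2.47,1.11) + 0.452·(-5.92,1.61) = (-4.0294,1.3360)
  v3: (1-0.452)·(-1.89,-0.74) + 0.452·(-4.28,-1.92) = (-2.9703,-1.2734)
  v4: (1-0.452)·(2.78,-0.22) + 0.452·(7.3,-1.28) = (4.8230,-0.6991)
Shoelace sum Σ(x_i·y_{i+1} − x_{i+1}·y_i):
  i=1: 0.1213·1.3360 − -4.0294·3.8248 = +15.5737 (running +15.5737)
  i=2: -4.0294·-1.2734 − -2.9703·1.3360 = +9.0992 (running +24.6729)
  i=3: -2.9703·-0.6991 − 4.8230·-1.2734 = +8.2180 (running +32.8909)
  i=4: 4.8230·3.8248 − 0.1213·-0.6991 = +18.5320 (running +51.4229)
Area = |Σ|/2 = |51.4229|/2 = 25.7114

Area at t=0.452: 25.7114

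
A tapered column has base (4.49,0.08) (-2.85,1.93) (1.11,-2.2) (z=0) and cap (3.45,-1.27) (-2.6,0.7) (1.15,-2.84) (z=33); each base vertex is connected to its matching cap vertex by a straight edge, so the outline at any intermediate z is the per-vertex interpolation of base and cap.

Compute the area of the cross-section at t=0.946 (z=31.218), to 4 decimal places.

Cross-section at t=0.946: each vertex is (1-t)·p0[i] + t·p1[i].
  v1: (1-0.946)·(4.49,0.08) + 0.946·(3.45,-1.27) = (3.5062,-1.1971)
  v2: (1-0.946)·(-2.85,1.93) + 0.946·(-2.6,0.7) = (-2.6135,0.7664)
  v3: (1-0.946)·(1.11,-2.2) + 0.946·(1.15,-2.84) = (1.1478,-2.8054)
Shoelace sum Σ(x_i·y_{i+1} − x_{i+1}·y_i):
  i=1: 3.5062·0.7664 − -2.6135·-1.1971 = -0.4414 (running -0.4414)
  i=2: -2.6135·-2.8054 − 1.1478·0.7664 = +6.4523 (running +6.0109)
  i=3: 1.1478·-1.1971 − 3.5062·-2.8054 = +8.4622 (running +14.4731)
Area = |Σ|/2 = |14.4731|/2 = 7.2366

Area at t=0.946: 7.2366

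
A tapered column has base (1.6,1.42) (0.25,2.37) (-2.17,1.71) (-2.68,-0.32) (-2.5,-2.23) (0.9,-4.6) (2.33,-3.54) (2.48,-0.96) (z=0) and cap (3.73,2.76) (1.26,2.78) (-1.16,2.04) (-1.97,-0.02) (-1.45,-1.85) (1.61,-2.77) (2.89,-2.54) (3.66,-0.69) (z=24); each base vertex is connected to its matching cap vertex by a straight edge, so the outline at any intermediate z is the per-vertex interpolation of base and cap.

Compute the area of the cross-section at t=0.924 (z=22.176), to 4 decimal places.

Cross-section at t=0.924: each vertex is (1-t)·p0[i] + t·p1[i].
  v1: (1-0.924)·(1.6,1.42) + 0.924·(3.73,2.76) = (3.5681,2.6582)
  v2: (1-0.924)·(0.25,2.37) + 0.924·(1.26,2.78) = (1.1832,2.7488)
  v3: (1-0.924)·(-2.17,1.71) + 0.924·(-1.16,2.04) = (-1.2368,2.0149)
  v4: (1-0.924)·(-2.68,-0.32) + 0.924·(-1.97,-0.02) = (-2.0240,-0.0428)
  v5: (1-0.924)·(-2.5,-2.23) + 0.924·(-1.45,-1.85) = (-1.5298,-1.8789)
  v6: (1-0.924)·(0.9,-4.6) + 0.924·(1.61,-2.77) = (1.5560,-2.9091)
  v7: (1-0.924)·(2.33,-3.54) + 0.924·(2.89,-2.54) = (2.8474,-2.6160)
  v8: (1-0.924)·(2.48,-0.96) + 0.924·(3.66,-0.69) = (3.5703,-0.7105)
Shoelace sum Σ(x_i·y_{i+1} − x_{i+1}·y_i):
  i=1: 3.5681·2.7488 − 1.1832·2.6582 = +6.6629 (running +6.6629)
  i=2: 1.1832·2.0149 − -1.2368·2.7488 = +5.7838 (running +12.4467)
  i=3: -1.2368·-0.0428 − -2.0240·2.0149 = +4.1311 (running +16.5778)
  i=4: -2.0240·-1.8789 − -1.5298·-0.0428 = +3.7373 (running +20.3151)
  i=5: -1.5298·-2.9091 − 1.5560·-1.8789 = +7.3739 (running +27.6890)
  i=6: 1.5560·-2.6160 − 2.8474·-2.9091 = +4.2128 (running +31.9018)
  i=7: 2.8474·-0.7105 − 3.5703·-2.6160 = +7.3168 (running +39.2186)
  i=8: 3.5703·2.6582 − 3.5681·-0.7105 = +12.0257 (running +51.2443)
Area = |Σ|/2 = |51.2443|/2 = 25.6222

Area at t=0.924: 25.6222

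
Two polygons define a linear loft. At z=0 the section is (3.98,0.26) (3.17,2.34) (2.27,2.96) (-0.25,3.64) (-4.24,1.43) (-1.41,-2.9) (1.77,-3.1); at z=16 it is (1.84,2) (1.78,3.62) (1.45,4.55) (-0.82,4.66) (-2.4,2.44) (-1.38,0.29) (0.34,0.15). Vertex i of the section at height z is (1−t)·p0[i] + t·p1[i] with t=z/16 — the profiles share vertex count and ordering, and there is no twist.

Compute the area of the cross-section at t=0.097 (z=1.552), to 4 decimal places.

Cross-section at t=0.097: each vertex is (1-t)·p0[i] + t·p1[i].
  v1: (1-0.097)·(3.98,0.26) + 0.097·(1.84,2) = (3.7724,0.4288)
  v2: (1-0.097)·(3.17,2.34) + 0.097·(1.78,3.62) = (3.0352,2.4642)
  v3: (1-0.097)·(2.27,2.96) + 0.097·(1.45,4.55) = (2.1905,3.1142)
  v4: (1-0.097)·(-0.25,3.64) + 0.097·(-0.82,4.66) = (-0.3053,3.7389)
  v5: (1-0.097)·(-4.24,1.43) + 0.097·(-2.4,2.44) = (-4.0615,1.5280)
  v6: (1-0.097)·(-1.41,-2.9) + 0.097·(-1.38,0.29) = (-1.4071,-2.5906)
  v7: (1-0.097)·(1.77,-3.1) + 0.097·(0.34,0.15) = (1.6313,-2.7848)
Shoelace sum Σ(x_i·y_{i+1} − x_{i+1}·y_i):
  i=1: 3.7724·2.4642 − 3.0352·0.4288 = +7.9944 (running +7.9944)
  i=2: 3.0352·3.1142 − 2.1905·2.4642 = +4.0546 (running +12.0490)
  i=3: 2.1905·3.7389 − -0.3053·3.1142 = +9.1407 (running +21.1897)
  i=4: -0.3053·1.5280 − -4.0615·3.7389 = +14.7193 (running +35.9090)
  i=5: -4.0615·-2.5906 − -1.4071·1.5280 = +12.6716 (running +48.5807)
  i=6: -1.4071·-2.7848 − 1.6313·-2.5906 = +8.1444 (running +56.7251)
  i=7: 1.6313·0.4288 − 3.7724·-2.7848 = +11.2047 (running +67.9298)
Area = |Σ|/2 = |67.9298|/2 = 33.9649

Area at t=0.097: 33.9649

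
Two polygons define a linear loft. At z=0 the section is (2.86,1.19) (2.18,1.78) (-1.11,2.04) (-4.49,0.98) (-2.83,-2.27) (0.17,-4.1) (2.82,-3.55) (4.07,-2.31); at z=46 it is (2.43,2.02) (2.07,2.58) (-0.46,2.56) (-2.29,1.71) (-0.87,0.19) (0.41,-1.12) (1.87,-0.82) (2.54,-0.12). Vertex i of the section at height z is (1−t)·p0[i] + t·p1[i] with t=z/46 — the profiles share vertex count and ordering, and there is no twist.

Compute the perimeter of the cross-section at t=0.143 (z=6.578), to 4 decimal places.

Perimeter at t=0.143: 21.7039

Cross-section at t=0.143: each vertex is (1-t)·p0[i] + t·p1[i].
  v1: (1-0.143)·(2.86,1.19) + 0.143·(2.43,2.02) = (2.7985,1.3087)
  v2: (1-0.143)·(2.18,1.78) + 0.143·(2.07,2.58) = (2.1643,1.8944)
  v3: (1-0.143)·(-1.11,2.04) + 0.143·(-0.46,2.56) = (-1.0171,2.1144)
  v4: (1-0.143)·(-4.49,0.98) + 0.143·(-2.29,1.71) = (-4.1754,1.0844)
  v5: (1-0.143)·(-2.83,-2.27) + 0.143·(-0.87,0.19) = (-2.5497,-1.9182)
  v6: (1-0.143)·(0.17,-4.1) + 0.143·(0.41,-1.12) = (0.2043,-3.6739)
  v7: (1-0.143)·(2.82,-3.55) + 0.143·(1.87,-0.82) = (2.6841,-3.1596)
  v8: (1-0.143)·(4.07,-2.31) + 0.143·(2.54,-0.12) = (3.8512,-1.9968)
Perimeter = Σ |v_{i+1} − v_i|:
  edge 1→2: √(-0.6342² + 0.5857²) = 0.8633 (running 0.8633)
  edge 2→3: √(-3.1813² + 0.2200²) = 3.1889 (running 4.0522)
  edge 3→4: √(-3.1584² + -1.0300²) = 3.3220 (running 7.3743)
  edge 4→5: √(1.6257² + -3.0026²) = 3.4145 (running 10.7887)
  edge 5→6: √(2.7540² + -1.7556²) = 3.2660 (running 14.0548)
  edge 6→7: √(2.4798² + 0.5142²) = 2.5326 (running 16.5874)
  edge 7→8: √(1.1671² + 1.1628²) = 1.6474 (running 18.2348)
  edge 8→1: √(-1.0527² + 3.3055²) = 3.4691 (running 21.7039)
Perimeter = 21.7039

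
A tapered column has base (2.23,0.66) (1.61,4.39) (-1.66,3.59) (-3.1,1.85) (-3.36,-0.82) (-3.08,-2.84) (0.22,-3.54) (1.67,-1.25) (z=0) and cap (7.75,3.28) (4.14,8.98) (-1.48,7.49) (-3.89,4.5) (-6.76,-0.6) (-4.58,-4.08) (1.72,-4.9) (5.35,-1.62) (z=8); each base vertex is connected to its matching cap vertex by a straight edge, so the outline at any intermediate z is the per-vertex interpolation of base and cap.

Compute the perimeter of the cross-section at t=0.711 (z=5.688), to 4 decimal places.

Cross-section at t=0.711: each vertex is (1-t)·p0[i] + t·p1[i].
  v1: (1-0.711)·(2.23,0.66) + 0.711·(7.75,3.28) = (6.1547,2.5228)
  v2: (1-0.711)·(1.61,4.39) + 0.711·(4.14,8.98) = (3.4088,7.6535)
  v3: (1-0.711)·(-1.66,3.59) + 0.711·(-1.48,7.49) = (-1.5320,6.3629)
  v4: (1-0.711)·(-3.1,1.85) + 0.711·(-3.89,4.5) = (-3.6617,3.7342)
  v5: (1-0.711)·(-3.36,-0.82) + 0.711·(-6.76,-0.6) = (-5.7774,-0.6636)
  v6: (1-0.711)·(-3.08,-2.84) + 0.711·(-4.58,-4.08) = (-4.1465,-3.7216)
  v7: (1-0.711)·(0.22,-3.54) + 0.711·(1.72,-4.9) = (1.2865,-4.5070)
  v8: (1-0.711)·(1.67,-1.25) + 0.711·(5.35,-1.62) = (4.2865,-1.5131)
Perimeter = Σ |v_{i+1} − v_i|:
  edge 1→2: √(-2.7459² + 5.1307²) = 5.8193 (running 5.8193)
  edge 2→3: √(-4.9408² + -1.2906²) = 5.1066 (running 10.9259)
  edge 3→4: √(-2.1297² + -2.6287²) = 3.3832 (running 14.3090)
  edge 4→5: √(-2.1157² + -4.3977²) = 4.8802 (running 19.1892)
  edge 5→6: √(1.6309² + -3.0581²) = 3.4658 (running 22.6550)
  edge 6→7: √(5.4330² + -0.7853²) = 5.4895 (running 28.1445)
  edge 7→8: √(3.0000² + 2.9939²) = 4.2383 (running 32.3828)
  edge 8→1: √(1.8682² + 4.0359²) = 4.4473 (running 36.8301)
Perimeter = 36.8301

Perimeter at t=0.711: 36.8301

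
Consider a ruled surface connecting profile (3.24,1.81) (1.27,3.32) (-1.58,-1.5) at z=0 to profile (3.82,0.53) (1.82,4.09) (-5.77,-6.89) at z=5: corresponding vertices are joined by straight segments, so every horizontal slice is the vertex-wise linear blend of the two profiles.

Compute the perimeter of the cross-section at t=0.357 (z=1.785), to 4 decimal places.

Perimeter at t=0.357: 19.4373

Cross-section at t=0.357: each vertex is (1-t)·p0[i] + t·p1[i].
  v1: (1-0.357)·(3.24,1.81) + 0.357·(3.82,0.53) = (3.4471,1.3530)
  v2: (1-0.357)·(1.27,3.32) + 0.357·(1.82,4.09) = (1.4664,3.5949)
  v3: (1-0.357)·(-1.58,-1.5) + 0.357·(-5.77,-6.89) = (-3.0758,-3.4242)
Perimeter = Σ |v_{i+1} − v_i|:
  edge 1→2: √(-1.9807² + 2.2418²) = 2.9915 (running 2.9915)
  edge 2→3: √(-4.5422² + -7.0191²) = 8.3606 (running 11.3521)
  edge 3→1: √(6.5229² + 4.7773²) = 8.0852 (running 19.4373)
Perimeter = 19.4373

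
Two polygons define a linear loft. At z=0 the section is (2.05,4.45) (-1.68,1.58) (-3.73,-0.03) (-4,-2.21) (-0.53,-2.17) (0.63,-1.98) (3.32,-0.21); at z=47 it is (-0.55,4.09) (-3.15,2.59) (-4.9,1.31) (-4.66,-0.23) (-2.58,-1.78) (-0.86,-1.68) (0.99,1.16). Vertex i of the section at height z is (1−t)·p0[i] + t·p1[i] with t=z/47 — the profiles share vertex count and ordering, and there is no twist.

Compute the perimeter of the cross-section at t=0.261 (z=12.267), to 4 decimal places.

Cross-section at t=0.261: each vertex is (1-t)·p0[i] + t·p1[i].
  v1: (1-0.261)·(2.05,4.45) + 0.261·(-0.55,4.09) = (1.3714,4.3560)
  v2: (1-0.261)·(-1.68,1.58) + 0.261·(-3.15,2.59) = (-2.0637,1.8436)
  v3: (1-0.261)·(-3.73,-0.03) + 0.261·(-4.9,1.31) = (-4.0354,0.3197)
  v4: (1-0.261)·(-4,-2.21) + 0.261·(-4.66,-0.23) = (-4.1723,-1.6932)
  v5: (1-0.261)·(-0.53,-2.17) + 0.261·(-2.58,-1.78) = (-1.0651,-2.0682)
  v6: (1-0.261)·(0.63,-1.98) + 0.261·(-0.86,-1.68) = (0.2411,-1.9017)
  v7: (1-0.261)·(3.32,-0.21) + 0.261·(0.99,1.16) = (2.7119,0.1476)
Perimeter = Σ |v_{i+1} − v_i|:
  edge 1→2: √(-3.4351² + -2.5124²) = 4.2558 (running 4.2558)
  edge 2→3: √(-1.9717² + -1.5239²) = 2.4919 (running 6.7478)
  edge 3→4: √(-0.1369² + -2.0130²) = 2.0176 (running 8.7654)
  edge 4→5: √(3.1072² + -0.3750²) = 3.1298 (running 11.8951)
  edge 5→6: √(1.3062² + 0.1665²) = 1.3167 (running 13.2119)
  edge 6→7: √(2.4708² + 2.0493²) = 3.2100 (running 16.4219)
  edge 7→1: √(-1.3405² + 4.2085²) = 4.4168 (running 20.8387)
Perimeter = 20.8387

Perimeter at t=0.261: 20.8387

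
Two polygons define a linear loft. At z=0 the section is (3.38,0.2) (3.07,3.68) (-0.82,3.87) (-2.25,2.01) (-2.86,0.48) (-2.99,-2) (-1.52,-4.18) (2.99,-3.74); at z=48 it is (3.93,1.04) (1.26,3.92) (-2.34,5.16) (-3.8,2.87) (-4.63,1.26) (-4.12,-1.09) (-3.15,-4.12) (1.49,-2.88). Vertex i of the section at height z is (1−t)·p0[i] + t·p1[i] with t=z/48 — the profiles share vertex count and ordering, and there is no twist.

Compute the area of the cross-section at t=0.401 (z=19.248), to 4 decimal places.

Cross-section at t=0.401: each vertex is (1-t)·p0[i] + t·p1[i].
  v1: (1-0.401)·(3.38,0.2) + 0.401·(3.93,1.04) = (3.6005,0.5368)
  v2: (1-0.401)·(3.07,3.68) + 0.401·(1.26,3.92) = (2.3442,3.7762)
  v3: (1-0.401)·(-0.82,3.87) + 0.401·(-2.34,5.16) = (-1.4295,4.3873)
  v4: (1-0.401)·(-2.25,2.01) + 0.401·(-3.8,2.87) = (-2.8716,2.3549)
  v5: (1-0.401)·(-2.86,0.48) + 0.401·(-4.63,1.26) = (-3.5698,0.7928)
  v6: (1-0.401)·(-2.99,-2) + 0.401·(-4.12,-1.09) = (-3.4431,-1.6351)
  v7: (1-0.401)·(-1.52,-4.18) + 0.401·(-3.15,-4.12) = (-2.1736,-4.1559)
  v8: (1-0.401)·(2.99,-3.74) + 0.401·(1.49,-2.88) = (2.3885,-3.3951)
Shoelace sum Σ(x_i·y_{i+1} − x_{i+1}·y_i):
  i=1: 3.6005·3.7762 − 2.3442·0.5368 = +12.3381 (running +12.3381)
  i=2: 2.3442·4.3873 − -1.4295·3.7762 = +15.6829 (running +28.0209)
  i=3: -1.4295·2.3549 − -2.8716·4.3873 = +9.2320 (running +37.2529)
  i=4: -2.8716·0.7928 − -3.5698·2.3549 = +6.1298 (running +43.3827)
  i=5: -3.5698·-1.6351 − -3.4431·0.7928 = +8.5665 (running +51.9493)
  i=6: -3.4431·-4.1559 − -2.1736·-1.6351 = +10.7554 (running +62.7046)
  i=7: -2.1736·-3.3951 − 2.3885·-4.1559 = +17.3062 (running +80.0109)
  i=8: 2.3885·0.5368 − 3.6005·-3.3951 = +13.5066 (running +93.5175)
Area = |Σ|/2 = |93.5175|/2 = 46.7587

Area at t=0.401: 46.7587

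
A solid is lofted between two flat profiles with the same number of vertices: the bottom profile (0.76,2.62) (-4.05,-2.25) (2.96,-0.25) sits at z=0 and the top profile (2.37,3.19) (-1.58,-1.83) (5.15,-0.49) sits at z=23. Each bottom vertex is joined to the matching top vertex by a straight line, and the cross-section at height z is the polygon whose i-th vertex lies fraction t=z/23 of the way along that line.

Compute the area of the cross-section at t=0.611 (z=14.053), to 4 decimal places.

Area at t=0.611: 13.5455

Cross-section at t=0.611: each vertex is (1-t)·p0[i] + t·p1[i].
  v1: (1-0.611)·(0.76,2.62) + 0.611·(2.37,3.19) = (1.7437,2.9683)
  v2: (1-0.611)·(-4.05,-2.25) + 0.611·(-1.58,-1.83) = (-2.5408,-1.9934)
  v3: (1-0.611)·(2.96,-0.25) + 0.611·(5.15,-0.49) = (4.2981,-0.3966)
Shoelace sum Σ(x_i·y_{i+1} − x_{i+1}·y_i):
  i=1: 1.7437·-1.9934 − -2.5408·2.9683 = +4.0660 (running +4.0660)
  i=2: -2.5408·-0.3966 − 4.2981·-1.9934 = +9.5755 (running +13.6415)
  i=3: 4.2981·2.9683 − 1.7437·-0.3966 = +13.4495 (running +27.0910)
Area = |Σ|/2 = |27.0910|/2 = 13.5455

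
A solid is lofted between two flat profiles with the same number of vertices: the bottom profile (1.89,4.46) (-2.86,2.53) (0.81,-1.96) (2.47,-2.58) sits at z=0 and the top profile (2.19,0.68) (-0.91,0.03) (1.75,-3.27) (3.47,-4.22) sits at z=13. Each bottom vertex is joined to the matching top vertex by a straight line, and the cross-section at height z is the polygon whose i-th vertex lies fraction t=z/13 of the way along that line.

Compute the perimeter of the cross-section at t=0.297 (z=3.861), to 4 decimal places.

Cross-section at t=0.297: each vertex is (1-t)·p0[i] + t·p1[i].
  v1: (1-0.297)·(1.89,4.46) + 0.297·(2.19,0.68) = (1.9791,3.3373)
  v2: (1-0.297)·(-2.86,2.53) + 0.297·(-0.91,0.03) = (-2.2809,1.7875)
  v3: (1-0.297)·(0.81,-1.96) + 0.297·(1.75,-3.27) = (1.0892,-2.3491)
  v4: (1-0.297)·(2.47,-2.58) + 0.297·(3.47,-4.22) = (2.7670,-3.0671)
Perimeter = Σ |v_{i+1} − v_i|:
  edge 1→2: √(-4.2599² + -1.5498²) = 4.5331 (running 4.5331)
  edge 2→3: √(3.3700² + -4.1366²) = 5.3356 (running 9.8687)
  edge 3→4: √(1.6778² + -0.7180²) = 1.8250 (running 11.6937)
  edge 4→1: √(-0.7879² + 6.4044²) = 6.4527 (running 18.1464)
Perimeter = 18.1464

Perimeter at t=0.297: 18.1464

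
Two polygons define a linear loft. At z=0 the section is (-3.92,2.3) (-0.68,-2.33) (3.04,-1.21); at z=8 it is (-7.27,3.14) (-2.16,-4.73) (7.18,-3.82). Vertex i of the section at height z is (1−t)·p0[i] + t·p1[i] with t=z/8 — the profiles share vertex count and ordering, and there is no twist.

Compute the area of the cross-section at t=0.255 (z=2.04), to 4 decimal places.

Cross-section at t=0.255: each vertex is (1-t)·p0[i] + t·p1[i].
  v1: (1-0.255)·(-3.92,2.3) + 0.255·(-7.27,3.14) = (-4.7743,2.5142)
  v2: (1-0.255)·(-0.68,-2.33) + 0.255·(-2.16,-4.73) = (-1.0574,-2.9420)
  v3: (1-0.255)·(3.04,-1.21) + 0.255·(7.18,-3.82) = (4.0957,-1.8756)
Shoelace sum Σ(x_i·y_{i+1} − x_{i+1}·y_i):
  i=1: -4.7743·-2.9420 − -1.0574·2.5142 = +16.7044 (running +16.7044)
  i=2: -1.0574·-1.8756 − 4.0957·-2.9420 = +14.0328 (running +30.7371)
  i=3: 4.0957·2.5142 − -4.7743·-1.8756 = +1.3431 (running +32.0802)
Area = |Σ|/2 = |32.0802|/2 = 16.0401

Area at t=0.255: 16.0401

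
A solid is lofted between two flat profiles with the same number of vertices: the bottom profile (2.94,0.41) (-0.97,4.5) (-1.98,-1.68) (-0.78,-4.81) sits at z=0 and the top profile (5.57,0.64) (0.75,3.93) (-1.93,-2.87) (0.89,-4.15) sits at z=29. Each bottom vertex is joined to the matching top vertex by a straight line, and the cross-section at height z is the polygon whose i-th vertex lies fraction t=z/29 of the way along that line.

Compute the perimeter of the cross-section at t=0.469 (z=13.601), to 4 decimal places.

Cross-section at t=0.469: each vertex is (1-t)·p0[i] + t·p1[i].
  v1: (1-0.469)·(2.94,0.41) + 0.469·(5.57,0.64) = (4.1735,0.5179)
  v2: (1-0.469)·(-0.97,4.5) + 0.469·(0.75,3.93) = (-0.1633,4.2327)
  v3: (1-0.469)·(-1.98,-1.68) + 0.469·(-1.93,-2.87) = (-1.9566,-2.2381)
  v4: (1-0.469)·(-0.78,-4.81) + 0.469·(0.89,-4.15) = (0.0032,-4.5005)
Perimeter = Σ |v_{i+1} − v_i|:
  edge 1→2: √(-4.3368² + 3.7148²) = 5.7103 (running 5.7103)
  edge 2→3: √(-1.7932² + -6.4708²) = 6.7147 (running 12.4250)
  edge 3→4: √(1.9598² + -2.2624²) = 2.9932 (running 15.4181)
  edge 4→1: √(4.1702² + 5.0183²) = 6.5249 (running 21.9430)
Perimeter = 21.9430

Perimeter at t=0.469: 21.9430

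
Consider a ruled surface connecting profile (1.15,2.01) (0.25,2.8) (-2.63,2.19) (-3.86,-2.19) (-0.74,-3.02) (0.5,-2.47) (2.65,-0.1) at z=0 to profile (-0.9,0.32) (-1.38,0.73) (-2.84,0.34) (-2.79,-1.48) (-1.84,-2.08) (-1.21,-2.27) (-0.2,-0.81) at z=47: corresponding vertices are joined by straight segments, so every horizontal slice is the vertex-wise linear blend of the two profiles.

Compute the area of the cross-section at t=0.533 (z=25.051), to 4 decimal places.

Area at t=0.533: 12.8763

Cross-section at t=0.533: each vertex is (1-t)·p0[i] + t·p1[i].
  v1: (1-0.533)·(1.15,2.01) + 0.533·(-0.9,0.32) = (0.0573,1.1092)
  v2: (1-0.533)·(0.25,2.8) + 0.533·(-1.38,0.73) = (-0.6188,1.6967)
  v3: (1-0.533)·(-2.63,2.19) + 0.533·(-2.84,0.34) = (-2.7419,1.2039)
  v4: (1-0.533)·(-3.86,-2.19) + 0.533·(-2.79,-1.48) = (-3.2897,-1.8116)
  v5: (1-0.533)·(-0.74,-3.02) + 0.533·(-1.84,-2.08) = (-1.3263,-2.5190)
  v6: (1-0.533)·(0.5,-2.47) + 0.533·(-1.21,-2.27) = (-0.4114,-2.3634)
  v7: (1-0.533)·(2.65,-0.1) + 0.533·(-0.2,-0.81) = (1.1309,-0.4784)
Shoelace sum Σ(x_i·y_{i+1} − x_{i+1}·y_i):
  i=1: 0.0573·1.6967 − -0.6188·1.1092 = +0.7837 (running +0.7837)
  i=2: -0.6188·1.2039 − -2.7419·1.6967 = +3.9072 (running +4.6909)
  i=3: -2.7419·-1.8116 − -3.2897·1.2039 = +8.9278 (running +13.6187)
  i=4: -3.2897·-2.5190 − -1.3263·-1.8116 = +5.8840 (running +19.5027)
  i=5: -1.3263·-2.3634 − -0.4114·-2.5190 = +2.0982 (running +21.6009)
  i=6: -0.4114·-0.4784 − 1.1309·-2.3634 = +2.8697 (running +24.4706)
  i=7: 1.1309·1.1092 − 0.0573·-0.4784 = +1.2819 (running +25.7525)
Area = |Σ|/2 = |25.7525|/2 = 12.8763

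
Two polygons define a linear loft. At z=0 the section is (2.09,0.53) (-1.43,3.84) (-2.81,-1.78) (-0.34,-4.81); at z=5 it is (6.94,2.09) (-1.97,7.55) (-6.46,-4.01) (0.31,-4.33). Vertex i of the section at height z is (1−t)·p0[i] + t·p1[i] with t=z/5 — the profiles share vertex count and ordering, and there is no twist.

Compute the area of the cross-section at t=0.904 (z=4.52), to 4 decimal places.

Area at t=0.904: 79.0095

Cross-section at t=0.904: each vertex is (1-t)·p0[i] + t·p1[i].
  v1: (1-0.904)·(2.09,0.53) + 0.904·(6.94,2.09) = (6.4744,1.9402)
  v2: (1-0.904)·(-1.43,3.84) + 0.904·(-1.97,7.55) = (-1.9182,7.1938)
  v3: (1-0.904)·(-2.81,-1.78) + 0.904·(-6.46,-4.01) = (-6.1096,-3.7959)
  v4: (1-0.904)·(-0.34,-4.81) + 0.904·(0.31,-4.33) = (0.2476,-4.3761)
Shoelace sum Σ(x_i·y_{i+1} − x_{i+1}·y_i):
  i=1: 6.4744·7.1938 − -1.9182·1.9402 = +50.2975 (running +50.2975)
  i=2: -1.9182·-3.7959 − -6.1096·7.1938 = +51.2327 (running +101.5302)
  i=3: -6.1096·-4.3761 − 0.2476·-3.7959 = +27.6760 (running +129.2061)
  i=4: 0.2476·1.9402 − 6.4744·-4.3761 = +28.8129 (running +158.0190)
Area = |Σ|/2 = |158.0190|/2 = 79.0095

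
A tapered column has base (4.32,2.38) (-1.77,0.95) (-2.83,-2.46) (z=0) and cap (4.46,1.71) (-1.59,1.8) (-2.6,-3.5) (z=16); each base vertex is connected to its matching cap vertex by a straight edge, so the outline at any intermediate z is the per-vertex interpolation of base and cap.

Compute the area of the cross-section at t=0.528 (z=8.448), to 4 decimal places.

Cross-section at t=0.528: each vertex is (1-t)·p0[i] + t·p1[i].
  v1: (1-0.528)·(4.32,2.38) + 0.528·(4.46,1.71) = (4.3939,2.0262)
  v2: (1-0.528)·(-1.77,0.95) + 0.528·(-1.59,1.8) = (-1.6750,1.3988)
  v3: (1-0.528)·(-2.83,-2.46) + 0.528·(-2.6,-3.5) = (-2.7086,-3.0091)
Shoelace sum Σ(x_i·y_{i+1} − x_{i+1}·y_i):
  i=1: 4.3939·1.3988 − -1.6750·2.0262 = +9.5401 (running +9.5401)
  i=2: -1.6750·-3.0091 − -2.7086·1.3988 = +8.8289 (running +18.3690)
  i=3: -2.7086·2.0262 − 4.3939·-3.0091 = +7.7336 (running +26.1026)
Area = |Σ|/2 = |26.1026|/2 = 13.0513

Area at t=0.528: 13.0513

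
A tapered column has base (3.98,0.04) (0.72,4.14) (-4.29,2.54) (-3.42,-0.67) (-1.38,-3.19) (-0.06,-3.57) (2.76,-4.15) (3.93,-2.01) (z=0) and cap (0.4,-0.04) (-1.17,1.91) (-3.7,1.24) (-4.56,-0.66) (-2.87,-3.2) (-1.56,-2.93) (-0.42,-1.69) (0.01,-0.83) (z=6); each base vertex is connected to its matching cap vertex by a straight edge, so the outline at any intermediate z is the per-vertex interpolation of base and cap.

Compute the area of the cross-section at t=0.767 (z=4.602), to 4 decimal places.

Cross-section at t=0.767: each vertex is (1-t)·p0[i] + t·p1[i].
  v1: (1-0.767)·(3.98,0.04) + 0.767·(0.4,-0.04) = (1.2341,-0.0214)
  v2: (1-0.767)·(0.72,4.14) + 0.767·(-1.17,1.91) = (-0.7296,2.4296)
  v3: (1-0.767)·(-4.29,2.54) + 0.767·(-3.7,1.24) = (-3.8375,1.5429)
  v4: (1-0.767)·(-3.42,-0.67) + 0.767·(-4.56,-0.66) = (-4.2944,-0.6623)
  v5: (1-0.767)·(-1.38,-3.19) + 0.767·(-2.87,-3.2) = (-2.5228,-3.1977)
  v6: (1-0.767)·(-0.06,-3.57) + 0.767·(-1.56,-2.93) = (-1.2105,-3.0791)
  v7: (1-0.767)·(2.76,-4.15) + 0.767·(-0.42,-1.69) = (0.3209,-2.2632)
  v8: (1-0.767)·(3.93,-2.01) + 0.767·(0.01,-0.83) = (0.9234,-1.1049)
Shoelace sum Σ(x_i·y_{i+1} − x_{i+1}·y_i):
  i=1: 1.2341·2.4296 − -0.7296·-0.0214 = +2.9829 (running +2.9829)
  i=2: -0.7296·1.5429 − -3.8375·2.4296 = +8.1977 (running +11.1806)
  i=3: -3.8375·-0.6623 − -4.2944·1.5429 = +9.1675 (running +20.3481)
  i=4: -4.2944·-3.1977 − -2.5228·-0.6623 = +12.0611 (running +32.4091)
  i=5: -2.5228·-3.0791 − -1.2105·-3.1977 = +3.8973 (running +36.3065)
  i=6: -1.2105·-2.2632 − 0.3209·-3.0791 = +3.7278 (running +40.0342)
  i=7: 0.3209·-1.1049 − 0.9234·-2.2632 = +1.7351 (running +41.7694)
  i=8: 0.9234·-0.0214 − 1.2341·-1.1049 = +1.3439 (running +43.1133)
Area = |Σ|/2 = |43.1133|/2 = 21.5566

Area at t=0.767: 21.5566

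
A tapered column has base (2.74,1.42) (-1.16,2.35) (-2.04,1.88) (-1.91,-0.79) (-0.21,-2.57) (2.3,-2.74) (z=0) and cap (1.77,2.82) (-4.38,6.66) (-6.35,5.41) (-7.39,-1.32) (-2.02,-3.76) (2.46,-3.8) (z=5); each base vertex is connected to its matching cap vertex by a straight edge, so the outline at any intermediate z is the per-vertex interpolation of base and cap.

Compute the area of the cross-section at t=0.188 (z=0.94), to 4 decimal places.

Area at t=0.188: 26.4387

Cross-section at t=0.188: each vertex is (1-t)·p0[i] + t·p1[i].
  v1: (1-0.188)·(2.74,1.42) + 0.188·(1.77,2.82) = (2.5576,1.6832)
  v2: (1-0.188)·(-1.16,2.35) + 0.188·(-4.38,6.66) = (-1.7654,3.1603)
  v3: (1-0.188)·(-2.04,1.88) + 0.188·(-6.35,5.41) = (-2.8503,2.5436)
  v4: (1-0.188)·(-1.91,-0.79) + 0.188·(-7.39,-1.32) = (-2.9402,-0.8896)
  v5: (1-0.188)·(-0.21,-2.57) + 0.188·(-2.02,-3.76) = (-0.5503,-2.7937)
  v6: (1-0.188)·(2.3,-2.74) + 0.188·(2.46,-3.8) = (2.3301,-2.9393)
Shoelace sum Σ(x_i·y_{i+1} − x_{i+1}·y_i):
  i=1: 2.5576·3.1603 − -1.7654·1.6832 = +11.0543 (running +11.0543)
  i=2: -1.7654·2.5436 − -2.8503·3.1603 = +4.5172 (running +15.5716)
  i=3: -2.8503·-0.8896 − -2.9402·2.5436 = +10.0146 (running +25.5862)
  i=4: -2.9402·-2.7937 − -0.5503·-0.8896 = +7.7247 (running +33.3108)
  i=5: -0.5503·-2.9393 − 2.3301·-2.7937 = +8.1270 (running +41.4379)
  i=6: 2.3301·1.6832 − 2.5576·-2.9393 = +11.4396 (running +52.8775)
Area = |Σ|/2 = |52.8775|/2 = 26.4387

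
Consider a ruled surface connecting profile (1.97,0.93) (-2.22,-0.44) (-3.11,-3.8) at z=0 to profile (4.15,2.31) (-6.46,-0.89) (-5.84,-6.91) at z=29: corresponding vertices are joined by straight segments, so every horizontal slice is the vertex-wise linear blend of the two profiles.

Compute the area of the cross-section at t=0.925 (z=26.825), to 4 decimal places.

Cross-section at t=0.925: each vertex is (1-t)·p0[i] + t·p1[i].
  v1: (1-0.925)·(1.97,0.93) + 0.925·(4.15,2.31) = (3.9865,2.2065)
  v2: (1-0.925)·(-2.22,-0.44) + 0.925·(-6.46,-0.89) = (-6.1420,-0.8563)
  v3: (1-0.925)·(-3.11,-3.8) + 0.925·(-5.84,-6.91) = (-5.6353,-6.6768)
Shoelace sum Σ(x_i·y_{i+1} − x_{i+1}·y_i):
  i=1: 3.9865·-0.8563 − -6.1420·2.2065 = +10.1389 (running +10.1389)
  i=2: -6.1420·-6.6768 − -5.6353·-0.8563 = +36.1834 (running +46.3223)
  i=3: -5.6353·2.2065 − 3.9865·-6.6768 = +14.1827 (running +60.5050)
Area = |Σ|/2 = |60.5050|/2 = 30.2525

Area at t=0.925: 30.2525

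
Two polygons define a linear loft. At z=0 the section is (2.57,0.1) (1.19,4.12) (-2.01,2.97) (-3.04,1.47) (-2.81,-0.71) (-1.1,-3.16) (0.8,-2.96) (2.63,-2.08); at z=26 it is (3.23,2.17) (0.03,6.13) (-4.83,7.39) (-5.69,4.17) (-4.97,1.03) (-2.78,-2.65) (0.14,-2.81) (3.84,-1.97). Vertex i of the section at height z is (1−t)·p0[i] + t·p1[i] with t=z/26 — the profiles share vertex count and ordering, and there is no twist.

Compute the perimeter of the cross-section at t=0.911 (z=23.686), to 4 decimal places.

Perimeter at t=0.911: 30.7766

Cross-section at t=0.911: each vertex is (1-t)·p0[i] + t·p1[i].
  v1: (1-0.911)·(2.57,0.1) + 0.911·(3.23,2.17) = (3.1713,1.9858)
  v2: (1-0.911)·(1.19,4.12) + 0.911·(0.03,6.13) = (0.1332,5.9511)
  v3: (1-0.911)·(-2.01,2.97) + 0.911·(-4.83,7.39) = (-4.5790,6.9966)
  v4: (1-0.911)·(-3.04,1.47) + 0.911·(-5.69,4.17) = (-5.4542,3.9297)
  v5: (1-0.911)·(-2.81,-0.71) + 0.911·(-4.97,1.03) = (-4.7778,0.8751)
  v6: (1-0.911)·(-1.1,-3.16) + 0.911·(-2.78,-2.65) = (-2.6305,-2.6954)
  v7: (1-0.911)·(0.8,-2.96) + 0.911·(0.14,-2.81) = (0.1987,-2.8234)
  v8: (1-0.911)·(2.63,-2.08) + 0.911·(3.84,-1.97) = (3.7323,-1.9798)
Perimeter = Σ |v_{i+1} − v_i|:
  edge 1→2: √(-3.0380² + 3.9653²) = 4.9953 (running 4.9953)
  edge 2→3: √(-4.7123² + 1.0455²) = 4.8269 (running 9.8222)
  edge 3→4: √(-0.8751² + -3.0669²) = 3.1893 (running 13.0115)
  edge 4→5: √(0.6764² + -3.0546²) = 3.1286 (running 16.1401)
  edge 5→6: √(2.1473² + -3.5705²) = 4.1665 (running 20.3066)
  edge 6→7: √(2.8292² + -0.1280²) = 2.8321 (running 23.1387)
  edge 7→8: √(3.5336² + 0.8436²) = 3.6329 (running 26.7715)
  edge 8→1: √(-0.5610² + 3.9656²) = 4.0051 (running 30.7766)
Perimeter = 30.7766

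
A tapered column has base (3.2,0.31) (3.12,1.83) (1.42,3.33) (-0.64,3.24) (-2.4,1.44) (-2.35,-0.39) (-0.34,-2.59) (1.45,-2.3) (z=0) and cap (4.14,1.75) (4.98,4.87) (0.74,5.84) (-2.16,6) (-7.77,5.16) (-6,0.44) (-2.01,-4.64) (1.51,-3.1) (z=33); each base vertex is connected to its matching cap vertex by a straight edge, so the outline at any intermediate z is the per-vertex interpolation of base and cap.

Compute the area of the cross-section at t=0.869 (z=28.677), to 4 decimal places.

Cross-section at t=0.869: each vertex is (1-t)·p0[i] + t·p1[i].
  v1: (1-0.869)·(3.2,0.31) + 0.869·(4.14,1.75) = (4.0169,1.5614)
  v2: (1-0.869)·(3.12,1.83) + 0.869·(4.98,4.87) = (4.7363,4.4718)
  v3: (1-0.869)·(1.42,3.33) + 0.869·(0.74,5.84) = (0.8291,5.5112)
  v4: (1-0.869)·(-0.64,3.24) + 0.869·(-2.16,6) = (-1.9609,5.6384)
  v5: (1-0.869)·(-2.4,1.44) + 0.869·(-7.77,5.16) = (-7.0665,4.6727)
  v6: (1-0.869)·(-2.35,-0.39) + 0.869·(-6,0.44) = (-5.5219,0.3313)
  v7: (1-0.869)·(-0.34,-2.59) + 0.869·(-2.01,-4.64) = (-1.7912,-4.3714)
  v8: (1-0.869)·(1.45,-2.3) + 0.869·(1.51,-3.1) = (1.5021,-2.9952)
Shoelace sum Σ(x_i·y_{i+1} − x_{i+1}·y_i):
  i=1: 4.0169·4.4718 − 4.7363·1.5614 = +10.5673 (running +10.5673)
  i=2: 4.7363·5.5112 − 0.8291·4.4718 = +22.3954 (running +32.9627)
  i=3: 0.8291·5.6384 − -1.9609·5.5112 = +15.4815 (running +48.4442)
  i=4: -1.9609·4.6727 − -7.0665·5.6384 = +30.6816 (running +79.1259)
  i=5: -7.0665·0.3313 − -5.5219·4.6727 = +23.4609 (running +102.5868)
  i=6: -5.5219·-4.3714 − -1.7912·0.3313 = +24.7319 (running +127.3186)
  i=7: -1.7912·-2.9952 − 1.5021·-4.3714 = +11.9316 (running +139.2503)
  i=8: 1.5021·1.5614 − 4.0169·-2.9952 = +14.3767 (running +153.6269)
Area = |Σ|/2 = |153.6269|/2 = 76.8135

Area at t=0.869: 76.8135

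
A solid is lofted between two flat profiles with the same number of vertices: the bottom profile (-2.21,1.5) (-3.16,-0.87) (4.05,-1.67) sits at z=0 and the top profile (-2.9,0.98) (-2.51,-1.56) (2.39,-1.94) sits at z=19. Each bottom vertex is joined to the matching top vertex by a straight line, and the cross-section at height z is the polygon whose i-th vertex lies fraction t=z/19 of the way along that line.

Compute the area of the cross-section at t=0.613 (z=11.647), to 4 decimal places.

Area at t=0.613: 7.2026

Cross-section at t=0.613: each vertex is (1-t)·p0[i] + t·p1[i].
  v1: (1-0.613)·(-2.21,1.5) + 0.613·(-2.9,0.98) = (-2.6330,1.1812)
  v2: (1-0.613)·(-3.16,-0.87) + 0.613·(-2.51,-1.56) = (-2.7615,-1.2930)
  v3: (1-0.613)·(4.05,-1.67) + 0.613·(2.39,-1.94) = (3.0324,-1.8355)
Shoelace sum Σ(x_i·y_{i+1} − x_{i+1}·y_i):
  i=1: -2.6330·-1.2930 − -2.7615·1.1812 = +6.6664 (running +6.6664)
  i=2: -2.7615·-1.8355 − 3.0324·-1.2930 = +8.9897 (running +15.6561)
  i=3: 3.0324·1.1812 − -2.6330·-1.8355 = -1.2508 (running +14.4053)
Area = |Σ|/2 = |14.4053|/2 = 7.2026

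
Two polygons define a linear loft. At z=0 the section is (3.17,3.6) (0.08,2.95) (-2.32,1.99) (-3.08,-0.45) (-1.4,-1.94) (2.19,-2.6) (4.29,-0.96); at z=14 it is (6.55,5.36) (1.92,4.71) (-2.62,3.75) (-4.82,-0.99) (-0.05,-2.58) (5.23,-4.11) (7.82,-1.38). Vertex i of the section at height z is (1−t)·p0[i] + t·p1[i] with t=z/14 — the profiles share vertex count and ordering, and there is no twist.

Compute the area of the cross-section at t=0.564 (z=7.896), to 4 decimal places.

Area at t=0.564: 57.0000

Cross-section at t=0.564: each vertex is (1-t)·p0[i] + t·p1[i].
  v1: (1-0.564)·(3.17,3.6) + 0.564·(6.55,5.36) = (5.0763,4.5926)
  v2: (1-0.564)·(0.08,2.95) + 0.564·(1.92,4.71) = (1.1178,3.9426)
  v3: (1-0.564)·(-2.32,1.99) + 0.564·(-2.62,3.75) = (-2.4892,2.9826)
  v4: (1-0.564)·(-3.08,-0.45) + 0.564·(-4.82,-0.99) = (-4.0614,-0.7546)
  v5: (1-0.564)·(-1.4,-1.94) + 0.564·(-0.05,-2.58) = (-0.6386,-2.3010)
  v6: (1-0.564)·(2.19,-2.6) + 0.564·(5.23,-4.11) = (3.9046,-3.4516)
  v7: (1-0.564)·(4.29,-0.96) + 0.564·(7.82,-1.38) = (6.2809,-1.1969)
Shoelace sum Σ(x_i·y_{i+1} − x_{i+1}·y_i):
  i=1: 5.0763·3.9426 − 1.1178·4.5926 = +14.8806 (running +14.8806)
  i=2: 1.1178·2.9826 − -2.4892·3.9426 = +13.1479 (running +28.0285)
  i=3: -2.4892·-0.7546 − -4.0614·2.9826 = +13.9918 (running +42.0204)
  i=4: -4.0614·-2.3010 − -0.6386·-0.7546 = +8.8632 (running +50.8835)
  i=5: -0.6386·-3.4516 − 3.9046·-2.3010 = +11.1885 (running +62.0720)
  i=6: 3.9046·-1.1969 − 6.2809·-3.4516 = +17.0062 (running +79.0782)
  i=7: 6.2809·4.5926 − 5.0763·-1.1969 = +34.9218 (running +113.9999)
Area = |Σ|/2 = |113.9999|/2 = 57.0000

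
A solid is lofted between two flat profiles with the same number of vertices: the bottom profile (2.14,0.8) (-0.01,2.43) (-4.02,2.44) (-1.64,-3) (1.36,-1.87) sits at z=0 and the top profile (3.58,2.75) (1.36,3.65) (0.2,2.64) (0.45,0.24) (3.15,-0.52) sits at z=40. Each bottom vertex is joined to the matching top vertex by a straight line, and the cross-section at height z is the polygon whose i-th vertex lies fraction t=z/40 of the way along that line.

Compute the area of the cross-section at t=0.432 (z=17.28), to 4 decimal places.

Area at t=0.432: 15.9885

Cross-section at t=0.432: each vertex is (1-t)·p0[i] + t·p1[i].
  v1: (1-0.432)·(2.14,0.8) + 0.432·(3.58,2.75) = (2.7621,1.6424)
  v2: (1-0.432)·(-0.01,2.43) + 0.432·(1.36,3.65) = (0.5818,2.9570)
  v3: (1-0.432)·(-4.02,2.44) + 0.432·(0.2,2.64) = (-2.1970,2.5264)
  v4: (1-0.432)·(-1.64,-3) + 0.432·(0.45,0.24) = (-0.7371,-1.6003)
  v5: (1-0.432)·(1.36,-1.87) + 0.432·(3.15,-0.52) = (2.1333,-1.2868)
Shoelace sum Σ(x_i·y_{i+1} − x_{i+1}·y_i):
  i=1: 2.7621·2.9570 − 0.5818·1.6424 = +7.2120 (running +7.2120)
  i=2: 0.5818·2.5264 − -2.1970·2.9570 = +7.9665 (running +15.1784)
  i=3: -2.1970·-1.6003 − -0.7371·2.5264 = +5.3781 (running +20.5565)
  i=4: -0.7371·-1.2868 − 2.1333·-1.6003 = +4.3625 (running +24.9190)
  i=5: 2.1333·1.6424 − 2.7621·-1.2868 = +7.0579 (running +31.9769)
Area = |Σ|/2 = |31.9769|/2 = 15.9885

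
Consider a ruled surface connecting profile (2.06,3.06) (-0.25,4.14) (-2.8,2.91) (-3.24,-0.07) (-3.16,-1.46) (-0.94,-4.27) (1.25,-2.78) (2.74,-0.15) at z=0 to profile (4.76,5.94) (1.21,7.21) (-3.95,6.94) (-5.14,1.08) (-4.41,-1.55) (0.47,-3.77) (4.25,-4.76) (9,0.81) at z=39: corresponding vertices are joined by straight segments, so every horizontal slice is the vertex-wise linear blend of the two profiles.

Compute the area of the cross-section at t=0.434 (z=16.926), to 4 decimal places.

Cross-section at t=0.434: each vertex is (1-t)·p0[i] + t·p1[i].
  v1: (1-0.434)·(2.06,3.06) + 0.434·(4.76,5.94) = (3.2318,4.3099)
  v2: (1-0.434)·(-0.25,4.14) + 0.434·(1.21,7.21) = (0.3836,5.4724)
  v3: (1-0.434)·(-2.8,2.91) + 0.434·(-3.95,6.94) = (-3.2991,4.6590)
  v4: (1-0.434)·(-3.24,-0.07) + 0.434·(-5.14,1.08) = (-4.0646,0.4291)
  v5: (1-0.434)·(-3.16,-1.46) + 0.434·(-4.41,-1.55) = (-3.7025,-1.4991)
  v6: (1-0.434)·(-0.94,-4.27) + 0.434·(0.47,-3.77) = (-0.3281,-4.0530)
  v7: (1-0.434)·(1.25,-2.78) + 0.434·(4.25,-4.76) = (2.5520,-3.6393)
  v8: (1-0.434)·(2.74,-0.15) + 0.434·(9,0.81) = (5.4568,0.2666)
Shoelace sum Σ(x_i·y_{i+1} − x_{i+1}·y_i):
  i=1: 3.2318·5.4724 − 0.3836·4.3099 = +16.0322 (running +16.0322)
  i=2: 0.3836·4.6590 − -3.2991·5.4724 = +19.8413 (running +35.8735)
  i=3: -3.2991·0.4291 − -4.0646·4.6590 = +17.5214 (running +53.3949)
  i=4: -4.0646·-1.4991 − -3.7025·0.4291 = +7.6818 (running +61.0767)
  i=5: -3.7025·-4.0530 − -0.3281·-1.4991 = +14.5145 (running +75.5912)
  i=6: -0.3281·-3.6393 − 2.5520·-4.0530 = +11.5372 (running +87.1283)
  i=7: 2.5520·0.2666 − 5.4568·-3.6393 = +20.5397 (running +107.6680)
  i=8: 5.4568·4.3099 − 3.2318·0.2666 = +22.6568 (running +130.3248)
Area = |Σ|/2 = |130.3248|/2 = 65.1624

Area at t=0.434: 65.1624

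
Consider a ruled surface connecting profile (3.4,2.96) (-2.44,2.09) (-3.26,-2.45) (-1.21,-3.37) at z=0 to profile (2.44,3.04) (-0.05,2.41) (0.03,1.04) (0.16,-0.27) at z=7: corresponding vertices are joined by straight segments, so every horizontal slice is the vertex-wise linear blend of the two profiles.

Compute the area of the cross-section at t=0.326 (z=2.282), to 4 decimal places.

Cross-section at t=0.326: each vertex is (1-t)·p0[i] + t·p1[i].
  v1: (1-0.326)·(3.4,2.96) + 0.326·(2.44,3.04) = (3.0870,2.9861)
  v2: (1-0.326)·(-2.44,2.09) + 0.326·(-0.05,2.41) = (-1.6609,2.1943)
  v3: (1-0.326)·(-3.26,-2.45) + 0.326·(0.03,1.04) = (-2.1875,-1.3123)
  v4: (1-0.326)·(-1.21,-3.37) + 0.326·(0.16,-0.27) = (-0.7634,-2.3594)
Shoelace sum Σ(x_i·y_{i+1} − x_{i+1}·y_i):
  i=1: 3.0870·2.1943 − -1.6609·2.9861 = +11.7334 (running +11.7334)
  i=2: -1.6609·-1.3123 − -2.1875·2.1943 = +6.9795 (running +18.7129)
  i=3: -2.1875·-2.3594 − -0.7634·-1.3123 = +4.1593 (running +22.8722)
  i=4: -0.7634·2.9861 − 3.0870·-2.3594 = +5.0040 (running +27.8763)
Area = |Σ|/2 = |27.8763|/2 = 13.9381

Area at t=0.326: 13.9381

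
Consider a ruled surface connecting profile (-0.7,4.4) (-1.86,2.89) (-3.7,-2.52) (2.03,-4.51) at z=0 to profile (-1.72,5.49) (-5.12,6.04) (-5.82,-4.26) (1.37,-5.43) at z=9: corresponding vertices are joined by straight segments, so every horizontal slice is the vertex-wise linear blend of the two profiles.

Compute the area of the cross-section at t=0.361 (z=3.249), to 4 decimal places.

Cross-section at t=0.361: each vertex is (1-t)·p0[i] + t·p1[i].
  v1: (1-0.361)·(-0.7,4.4) + 0.361·(-1.72,5.49) = (-1.0682,4.7935)
  v2: (1-0.361)·(-1.86,2.89) + 0.361·(-5.12,6.04) = (-3.0369,4.0271)
  v3: (1-0.361)·(-3.7,-2.52) + 0.361·(-5.82,-4.26) = (-4.4653,-3.1481)
  v4: (1-0.361)·(2.03,-4.51) + 0.361·(1.37,-5.43) = (1.7917,-4.8421)
Shoelace sum Σ(x_i·y_{i+1} − x_{i+1}·y_i):
  i=1: -1.0682·4.0271 − -3.0369·4.7935 = +10.2553 (running +10.2553)
  i=2: -3.0369·-3.1481 − -4.4653·4.0271 = +27.5430 (running +37.7982)
  i=3: -4.4653·-4.8421 − 1.7917·-3.1481 = +27.2623 (running +65.0605)
  i=4: 1.7917·4.7935 − -1.0682·-4.8421 = +3.4162 (running +68.4768)
Area = |Σ|/2 = |68.4768|/2 = 34.2384

Area at t=0.361: 34.2384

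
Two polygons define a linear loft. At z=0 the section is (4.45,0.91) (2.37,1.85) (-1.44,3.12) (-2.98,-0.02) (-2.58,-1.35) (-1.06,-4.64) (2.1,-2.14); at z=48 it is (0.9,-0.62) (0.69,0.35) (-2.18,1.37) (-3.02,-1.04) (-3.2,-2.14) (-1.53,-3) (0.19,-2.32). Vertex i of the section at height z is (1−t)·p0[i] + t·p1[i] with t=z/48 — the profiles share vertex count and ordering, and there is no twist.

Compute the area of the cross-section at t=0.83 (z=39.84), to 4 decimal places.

Area at t=0.83: 14.8996

Cross-section at t=0.83: each vertex is (1-t)·p0[i] + t·p1[i].
  v1: (1-0.83)·(4.45,0.91) + 0.83·(0.9,-0.62) = (1.5035,-0.3599)
  v2: (1-0.83)·(2.37,1.85) + 0.83·(0.69,0.35) = (0.9756,0.6050)
  v3: (1-0.83)·(-1.44,3.12) + 0.83·(-2.18,1.37) = (-2.0542,1.6675)
  v4: (1-0.83)·(-2.98,-0.02) + 0.83·(-3.02,-1.04) = (-3.0132,-0.8666)
  v5: (1-0.83)·(-2.58,-1.35) + 0.83·(-3.2,-2.14) = (-3.0946,-2.0057)
  v6: (1-0.83)·(-1.06,-4.64) + 0.83·(-1.53,-3) = (-1.4501,-3.2788)
  v7: (1-0.83)·(2.1,-2.14) + 0.83·(0.19,-2.32) = (0.5147,-2.2894)
Shoelace sum Σ(x_i·y_{i+1} − x_{i+1}·y_i):
  i=1: 1.5035·0.6050 − 0.9756·-0.3599 = +1.2607 (running +1.2607)
  i=2: 0.9756·1.6675 − -2.0542·0.6050 = +2.8696 (running +4.1303)
  i=3: -2.0542·-0.8666 − -3.0132·1.6675 = +6.8047 (running +10.9350)
  i=4: -3.0132·-2.0057 − -3.0946·-0.8666 = +3.3618 (running +14.2968)
  i=5: -3.0946·-3.2788 − -1.4501·-2.0057 = +7.2381 (running +21.5349)
  i=6: -1.4501·-2.2894 − 0.5147·-3.2788 = +5.0075 (running +26.5424)
  i=7: 0.5147·-0.3599 − 1.5035·-2.2894 = +3.2569 (running +29.7993)
Area = |Σ|/2 = |29.7993|/2 = 14.8996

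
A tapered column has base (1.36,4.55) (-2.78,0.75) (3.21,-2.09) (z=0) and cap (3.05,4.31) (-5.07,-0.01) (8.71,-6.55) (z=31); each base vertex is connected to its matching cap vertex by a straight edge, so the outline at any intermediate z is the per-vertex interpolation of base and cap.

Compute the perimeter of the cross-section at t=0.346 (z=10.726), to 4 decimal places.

Cross-section at t=0.346: each vertex is (1-t)·p0[i] + t·p1[i].
  v1: (1-0.346)·(1.36,4.55) + 0.346·(3.05,4.31) = (1.9447,4.4670)
  v2: (1-0.346)·(-2.78,0.75) + 0.346·(-5.07,-0.01) = (-3.5723,0.4870)
  v3: (1-0.346)·(3.21,-2.09) + 0.346·(8.71,-6.55) = (5.1130,-3.6332)
Perimeter = Σ |v_{i+1} − v_i|:
  edge 1→2: √(-5.5171² + -3.9799²) = 6.8028 (running 6.8028)
  edge 2→3: √(8.6853² + -4.1202²) = 9.6131 (running 16.4159)
  edge 3→1: √(-3.1683² + 8.1001²) = 8.6977 (running 25.1136)
Perimeter = 25.1136

Perimeter at t=0.346: 25.1136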